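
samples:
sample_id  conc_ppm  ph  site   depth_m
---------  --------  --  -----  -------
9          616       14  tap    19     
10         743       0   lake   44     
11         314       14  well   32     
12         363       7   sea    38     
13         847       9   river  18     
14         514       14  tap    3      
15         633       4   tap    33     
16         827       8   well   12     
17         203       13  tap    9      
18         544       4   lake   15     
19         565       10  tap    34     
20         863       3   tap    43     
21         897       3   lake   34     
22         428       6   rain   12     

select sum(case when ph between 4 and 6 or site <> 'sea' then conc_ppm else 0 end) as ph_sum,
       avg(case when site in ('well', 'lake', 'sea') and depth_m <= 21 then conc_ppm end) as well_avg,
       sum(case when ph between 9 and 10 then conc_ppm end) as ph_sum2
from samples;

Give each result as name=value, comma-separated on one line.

[ph_sum: ph between 4 and 6 or site <> 'sea']
sample_id=9: ✓ → 616
sample_id=10: ✓ → 743
sample_id=11: ✓ → 314
sample_id=12: ✗
sample_id=13: ✓ → 847
sample_id=14: ✓ → 514
sample_id=15: ✓ → 633
sample_id=16: ✓ → 827
sample_id=17: ✓ → 203
sample_id=18: ✓ → 544
sample_id=19: ✓ → 565
sample_id=20: ✓ → 863
sample_id=21: ✓ → 897
sample_id=22: ✓ → 428
ph_sum = 616 + 743 + 314 + 847 + 514 + 633 + 827 + 203 + 544 + 565 + 863 + 897 + 428 = 7994
—
[well_avg: site in ('well', 'lake', 'sea') and depth_m <= 21]
sample_id=9: ✗
sample_id=10: ✗
sample_id=11: ✗
sample_id=12: ✗
sample_id=13: ✗
sample_id=14: ✗
sample_id=15: ✗
sample_id=16: ✓ → 827
sample_id=17: ✗
sample_id=18: ✓ → 544
sample_id=19: ✗
sample_id=20: ✗
sample_id=21: ✗
sample_id=22: ✗
well_avg = (827 + 544) / 2 = 685.5
—
[ph_sum2: ph between 9 and 10]
sample_id=9: ✗
sample_id=10: ✗
sample_id=11: ✗
sample_id=12: ✗
sample_id=13: ✓ → 847
sample_id=14: ✗
sample_id=15: ✗
sample_id=16: ✗
sample_id=17: ✗
sample_id=18: ✗
sample_id=19: ✓ → 565
sample_id=20: ✗
sample_id=21: ✗
sample_id=22: ✗
ph_sum2 = 847 + 565 = 1412

ph_sum=7994, well_avg=685.5, ph_sum2=1412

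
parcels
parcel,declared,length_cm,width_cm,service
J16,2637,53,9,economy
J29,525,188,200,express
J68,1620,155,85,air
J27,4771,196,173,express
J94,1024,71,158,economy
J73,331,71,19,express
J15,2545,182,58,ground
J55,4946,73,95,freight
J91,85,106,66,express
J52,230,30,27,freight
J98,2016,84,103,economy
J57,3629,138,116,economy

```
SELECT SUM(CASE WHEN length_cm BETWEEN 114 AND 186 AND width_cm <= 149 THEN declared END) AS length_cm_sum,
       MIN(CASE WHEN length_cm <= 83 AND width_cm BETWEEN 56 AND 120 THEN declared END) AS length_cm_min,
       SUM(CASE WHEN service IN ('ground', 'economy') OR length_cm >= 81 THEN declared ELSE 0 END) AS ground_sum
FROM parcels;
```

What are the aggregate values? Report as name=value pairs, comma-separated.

[length_cm_sum: length_cm BETWEEN 114 AND 186 AND width_cm <= 149]
parcel=J16: ✗
parcel=J29: ✗
parcel=J68: ✓ → 1620
parcel=J27: ✗
parcel=J94: ✗
parcel=J73: ✗
parcel=J15: ✓ → 2545
parcel=J55: ✗
parcel=J91: ✗
parcel=J52: ✗
parcel=J98: ✗
parcel=J57: ✓ → 3629
length_cm_sum = 1620 + 2545 + 3629 = 7794
—
[length_cm_min: length_cm <= 83 AND width_cm BETWEEN 56 AND 120]
parcel=J16: ✗
parcel=J29: ✗
parcel=J68: ✗
parcel=J27: ✗
parcel=J94: ✗
parcel=J73: ✗
parcel=J15: ✗
parcel=J55: ✓ → 4946
parcel=J91: ✗
parcel=J52: ✗
parcel=J98: ✗
parcel=J57: ✗
length_cm_min = MIN(4946) = 4946
—
[ground_sum: service IN ('ground', 'economy') OR length_cm >= 81]
parcel=J16: ✓ → 2637
parcel=J29: ✓ → 525
parcel=J68: ✓ → 1620
parcel=J27: ✓ → 4771
parcel=J94: ✓ → 1024
parcel=J73: ✗
parcel=J15: ✓ → 2545
parcel=J55: ✗
parcel=J91: ✓ → 85
parcel=J52: ✗
parcel=J98: ✓ → 2016
parcel=J57: ✓ → 3629
ground_sum = 2637 + 525 + 1620 + 4771 + 1024 + 2545 + 85 + 2016 + 3629 = 18852

length_cm_sum=7794, length_cm_min=4946, ground_sum=18852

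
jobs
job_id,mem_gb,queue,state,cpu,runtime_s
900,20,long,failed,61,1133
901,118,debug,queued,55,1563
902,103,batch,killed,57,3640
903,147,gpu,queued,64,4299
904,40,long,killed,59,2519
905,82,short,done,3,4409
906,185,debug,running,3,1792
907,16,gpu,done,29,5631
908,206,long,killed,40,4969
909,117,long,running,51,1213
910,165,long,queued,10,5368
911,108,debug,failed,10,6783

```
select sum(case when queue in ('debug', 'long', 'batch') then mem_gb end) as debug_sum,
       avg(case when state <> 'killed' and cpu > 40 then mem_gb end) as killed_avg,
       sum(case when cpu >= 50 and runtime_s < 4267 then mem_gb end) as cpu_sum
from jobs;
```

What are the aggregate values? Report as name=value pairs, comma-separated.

[debug_sum: queue in ('debug', 'long', 'batch')]
job_id=900: ✓ → 20
job_id=901: ✓ → 118
job_id=902: ✓ → 103
job_id=903: ✗
job_id=904: ✓ → 40
job_id=905: ✗
job_id=906: ✓ → 185
job_id=907: ✗
job_id=908: ✓ → 206
job_id=909: ✓ → 117
job_id=910: ✓ → 165
job_id=911: ✓ → 108
debug_sum = 20 + 118 + 103 + 40 + 185 + 206 + 117 + 165 + 108 = 1062
—
[killed_avg: state <> 'killed' and cpu > 40]
job_id=900: ✓ → 20
job_id=901: ✓ → 118
job_id=902: ✗
job_id=903: ✓ → 147
job_id=904: ✗
job_id=905: ✗
job_id=906: ✗
job_id=907: ✗
job_id=908: ✗
job_id=909: ✓ → 117
job_id=910: ✗
job_id=911: ✗
killed_avg = (20 + 118 + 147 + 117) / 4 = 100.5
—
[cpu_sum: cpu >= 50 and runtime_s < 4267]
job_id=900: ✓ → 20
job_id=901: ✓ → 118
job_id=902: ✓ → 103
job_id=903: ✗
job_id=904: ✓ → 40
job_id=905: ✗
job_id=906: ✗
job_id=907: ✗
job_id=908: ✗
job_id=909: ✓ → 117
job_id=910: ✗
job_id=911: ✗
cpu_sum = 20 + 118 + 103 + 40 + 117 = 398

debug_sum=1062, killed_avg=100.5, cpu_sum=398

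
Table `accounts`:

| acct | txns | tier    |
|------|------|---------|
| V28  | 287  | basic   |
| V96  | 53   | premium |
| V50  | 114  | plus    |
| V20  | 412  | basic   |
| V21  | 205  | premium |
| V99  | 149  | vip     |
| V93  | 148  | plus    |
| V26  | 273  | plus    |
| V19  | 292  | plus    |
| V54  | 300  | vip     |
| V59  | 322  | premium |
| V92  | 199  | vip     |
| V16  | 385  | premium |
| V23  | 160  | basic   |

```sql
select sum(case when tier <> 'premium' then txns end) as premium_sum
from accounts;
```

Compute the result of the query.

acct=V28: ✓ → 287
acct=V96: ✗
acct=V50: ✓ → 114
acct=V20: ✓ → 412
acct=V21: ✗
acct=V99: ✓ → 149
acct=V93: ✓ → 148
acct=V26: ✓ → 273
acct=V19: ✓ → 292
acct=V54: ✓ → 300
acct=V59: ✗
acct=V92: ✓ → 199
acct=V16: ✗
acct=V23: ✓ → 160
premium_sum = 287 + 114 + 412 + 149 + 148 + 273 + 292 + 300 + 199 + 160 = 2334

2334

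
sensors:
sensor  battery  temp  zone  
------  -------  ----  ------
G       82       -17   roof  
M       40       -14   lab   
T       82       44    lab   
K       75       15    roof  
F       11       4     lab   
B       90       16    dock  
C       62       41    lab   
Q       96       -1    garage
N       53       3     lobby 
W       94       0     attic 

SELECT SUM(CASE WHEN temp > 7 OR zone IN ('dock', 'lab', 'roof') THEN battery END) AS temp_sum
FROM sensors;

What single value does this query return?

442

sensor=G: ✓ → 82
sensor=M: ✓ → 40
sensor=T: ✓ → 82
sensor=K: ✓ → 75
sensor=F: ✓ → 11
sensor=B: ✓ → 90
sensor=C: ✓ → 62
sensor=Q: ✗
sensor=N: ✗
sensor=W: ✗
temp_sum = 82 + 40 + 82 + 75 + 11 + 90 + 62 = 442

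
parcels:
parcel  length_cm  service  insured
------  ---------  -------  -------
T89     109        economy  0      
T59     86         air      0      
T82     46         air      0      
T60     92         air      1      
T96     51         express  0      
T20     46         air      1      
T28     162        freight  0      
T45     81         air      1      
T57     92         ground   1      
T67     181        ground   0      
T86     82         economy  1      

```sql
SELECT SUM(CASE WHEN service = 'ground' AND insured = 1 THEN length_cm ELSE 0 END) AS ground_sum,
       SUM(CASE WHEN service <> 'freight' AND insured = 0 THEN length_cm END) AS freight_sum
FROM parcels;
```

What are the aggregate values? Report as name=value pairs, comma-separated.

[ground_sum: service = 'ground' AND insured = 1]
parcel=T89: ✗
parcel=T59: ✗
parcel=T82: ✗
parcel=T60: ✗
parcel=T96: ✗
parcel=T20: ✗
parcel=T28: ✗
parcel=T45: ✗
parcel=T57: ✓ → 92
parcel=T67: ✗
parcel=T86: ✗
ground_sum = 92
—
[freight_sum: service <> 'freight' AND insured = 0]
parcel=T89: ✓ → 109
parcel=T59: ✓ → 86
parcel=T82: ✓ → 46
parcel=T60: ✗
parcel=T96: ✓ → 51
parcel=T20: ✗
parcel=T28: ✗
parcel=T45: ✗
parcel=T57: ✗
parcel=T67: ✓ → 181
parcel=T86: ✗
freight_sum = 109 + 86 + 46 + 51 + 181 = 473

ground_sum=92, freight_sum=473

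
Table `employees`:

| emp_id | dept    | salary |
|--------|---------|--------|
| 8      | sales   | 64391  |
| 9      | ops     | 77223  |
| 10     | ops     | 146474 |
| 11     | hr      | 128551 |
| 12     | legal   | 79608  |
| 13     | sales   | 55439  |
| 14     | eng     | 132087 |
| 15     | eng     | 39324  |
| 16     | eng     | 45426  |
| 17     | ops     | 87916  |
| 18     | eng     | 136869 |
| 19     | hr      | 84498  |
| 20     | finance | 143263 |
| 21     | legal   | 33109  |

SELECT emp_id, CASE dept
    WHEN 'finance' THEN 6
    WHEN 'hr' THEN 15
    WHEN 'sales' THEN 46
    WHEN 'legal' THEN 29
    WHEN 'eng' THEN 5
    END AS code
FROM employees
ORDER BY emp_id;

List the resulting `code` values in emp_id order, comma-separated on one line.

emp_id=8: dept='sales' → 46
emp_id=9: (no match → NULL) → NULL
emp_id=10: (no match → NULL) → NULL
emp_id=11: dept='hr' → 15
emp_id=12: dept='legal' → 29
emp_id=13: dept='sales' → 46
emp_id=14: dept='eng' → 5
emp_id=15: dept='eng' → 5
emp_id=16: dept='eng' → 5
emp_id=17: (no match → NULL) → NULL
emp_id=18: dept='eng' → 5
emp_id=19: dept='hr' → 15
emp_id=20: dept='finance' → 6
emp_id=21: dept='legal' → 29

46, NULL, NULL, 15, 29, 46, 5, 5, 5, NULL, 5, 15, 6, 29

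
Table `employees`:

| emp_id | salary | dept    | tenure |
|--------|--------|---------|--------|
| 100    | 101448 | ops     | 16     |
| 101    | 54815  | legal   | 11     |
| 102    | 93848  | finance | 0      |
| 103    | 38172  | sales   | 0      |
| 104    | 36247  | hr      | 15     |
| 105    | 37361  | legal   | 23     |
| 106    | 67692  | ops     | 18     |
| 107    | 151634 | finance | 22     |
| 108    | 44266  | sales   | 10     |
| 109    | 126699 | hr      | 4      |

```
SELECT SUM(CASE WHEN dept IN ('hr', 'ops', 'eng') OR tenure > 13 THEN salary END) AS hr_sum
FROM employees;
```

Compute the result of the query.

emp_id=100: ✓ → 101448
emp_id=101: ✗
emp_id=102: ✗
emp_id=103: ✗
emp_id=104: ✓ → 36247
emp_id=105: ✓ → 37361
emp_id=106: ✓ → 67692
emp_id=107: ✓ → 151634
emp_id=108: ✗
emp_id=109: ✓ → 126699
hr_sum = 101448 + 36247 + 37361 + 67692 + 151634 + 126699 = 521081

521081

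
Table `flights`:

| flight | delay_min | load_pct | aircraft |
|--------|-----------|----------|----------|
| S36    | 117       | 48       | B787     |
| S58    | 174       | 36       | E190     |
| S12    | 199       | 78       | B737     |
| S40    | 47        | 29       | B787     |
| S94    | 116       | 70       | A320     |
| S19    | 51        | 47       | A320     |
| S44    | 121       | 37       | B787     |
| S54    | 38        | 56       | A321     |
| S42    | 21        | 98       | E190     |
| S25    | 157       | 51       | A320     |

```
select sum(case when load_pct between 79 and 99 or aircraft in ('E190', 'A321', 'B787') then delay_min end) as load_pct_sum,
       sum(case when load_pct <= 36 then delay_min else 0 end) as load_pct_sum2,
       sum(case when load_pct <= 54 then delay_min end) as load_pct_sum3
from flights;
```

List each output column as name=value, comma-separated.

load_pct_sum=518, load_pct_sum2=221, load_pct_sum3=667

[load_pct_sum: load_pct between 79 and 99 or aircraft in ('E190', 'A321', 'B787')]
flight=S36: ✓ → 117
flight=S58: ✓ → 174
flight=S12: ✗
flight=S40: ✓ → 47
flight=S94: ✗
flight=S19: ✗
flight=S44: ✓ → 121
flight=S54: ✓ → 38
flight=S42: ✓ → 21
flight=S25: ✗
load_pct_sum = 117 + 174 + 47 + 121 + 38 + 21 = 518
—
[load_pct_sum2: load_pct <= 36]
flight=S36: ✗
flight=S58: ✓ → 174
flight=S12: ✗
flight=S40: ✓ → 47
flight=S94: ✗
flight=S19: ✗
flight=S44: ✗
flight=S54: ✗
flight=S42: ✗
flight=S25: ✗
load_pct_sum2 = 174 + 47 = 221
—
[load_pct_sum3: load_pct <= 54]
flight=S36: ✓ → 117
flight=S58: ✓ → 174
flight=S12: ✗
flight=S40: ✓ → 47
flight=S94: ✗
flight=S19: ✓ → 51
flight=S44: ✓ → 121
flight=S54: ✗
flight=S42: ✗
flight=S25: ✓ → 157
load_pct_sum3 = 117 + 174 + 47 + 51 + 121 + 157 = 667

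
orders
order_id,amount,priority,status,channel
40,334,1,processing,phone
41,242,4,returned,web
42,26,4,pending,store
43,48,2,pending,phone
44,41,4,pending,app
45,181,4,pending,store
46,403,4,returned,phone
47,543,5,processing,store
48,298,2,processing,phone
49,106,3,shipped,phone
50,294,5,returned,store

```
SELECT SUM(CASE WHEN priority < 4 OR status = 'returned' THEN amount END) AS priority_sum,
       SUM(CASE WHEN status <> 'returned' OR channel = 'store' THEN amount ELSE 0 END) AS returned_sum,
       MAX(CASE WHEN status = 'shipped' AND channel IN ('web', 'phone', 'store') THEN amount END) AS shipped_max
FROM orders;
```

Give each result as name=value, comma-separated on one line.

[priority_sum: priority < 4 OR status = 'returned']
order_id=40: ✓ → 334
order_id=41: ✓ → 242
order_id=42: ✗
order_id=43: ✓ → 48
order_id=44: ✗
order_id=45: ✗
order_id=46: ✓ → 403
order_id=47: ✗
order_id=48: ✓ → 298
order_id=49: ✓ → 106
order_id=50: ✓ → 294
priority_sum = 334 + 242 + 48 + 403 + 298 + 106 + 294 = 1725
—
[returned_sum: status <> 'returned' OR channel = 'store']
order_id=40: ✓ → 334
order_id=41: ✗
order_id=42: ✓ → 26
order_id=43: ✓ → 48
order_id=44: ✓ → 41
order_id=45: ✓ → 181
order_id=46: ✗
order_id=47: ✓ → 543
order_id=48: ✓ → 298
order_id=49: ✓ → 106
order_id=50: ✓ → 294
returned_sum = 334 + 26 + 48 + 41 + 181 + 543 + 298 + 106 + 294 = 1871
—
[shipped_max: status = 'shipped' AND channel IN ('web', 'phone', 'store')]
order_id=40: ✗
order_id=41: ✗
order_id=42: ✗
order_id=43: ✗
order_id=44: ✗
order_id=45: ✗
order_id=46: ✗
order_id=47: ✗
order_id=48: ✗
order_id=49: ✓ → 106
order_id=50: ✗
shipped_max = MAX(106) = 106

priority_sum=1725, returned_sum=1871, shipped_max=106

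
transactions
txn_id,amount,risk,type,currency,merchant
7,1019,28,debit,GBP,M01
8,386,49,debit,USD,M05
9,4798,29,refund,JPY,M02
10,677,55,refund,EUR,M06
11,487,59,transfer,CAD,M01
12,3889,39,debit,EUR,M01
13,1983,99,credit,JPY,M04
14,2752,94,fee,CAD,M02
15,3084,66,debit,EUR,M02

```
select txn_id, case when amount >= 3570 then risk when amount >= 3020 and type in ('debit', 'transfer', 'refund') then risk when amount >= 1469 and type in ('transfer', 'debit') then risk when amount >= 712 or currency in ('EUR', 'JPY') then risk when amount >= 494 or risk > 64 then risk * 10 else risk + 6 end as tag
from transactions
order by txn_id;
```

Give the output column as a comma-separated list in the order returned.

28, 55, 29, 55, 65, 39, 99, 94, 66

txn_id=7: amount >= 712 or currency in ('EUR', 'JPY') → 28
txn_id=8: ELSE → 55
txn_id=9: amount >= 3570 → 29
txn_id=10: amount >= 712 or currency in ('EUR', 'JPY') → 55
txn_id=11: ELSE → 65
txn_id=12: amount >= 3570 → 39
txn_id=13: amount >= 712 or currency in ('EUR', 'JPY') → 99
txn_id=14: amount >= 712 or currency in ('EUR', 'JPY') → 94
txn_id=15: amount >= 3020 and type in ('debit', 'transfer', 'refund') → 66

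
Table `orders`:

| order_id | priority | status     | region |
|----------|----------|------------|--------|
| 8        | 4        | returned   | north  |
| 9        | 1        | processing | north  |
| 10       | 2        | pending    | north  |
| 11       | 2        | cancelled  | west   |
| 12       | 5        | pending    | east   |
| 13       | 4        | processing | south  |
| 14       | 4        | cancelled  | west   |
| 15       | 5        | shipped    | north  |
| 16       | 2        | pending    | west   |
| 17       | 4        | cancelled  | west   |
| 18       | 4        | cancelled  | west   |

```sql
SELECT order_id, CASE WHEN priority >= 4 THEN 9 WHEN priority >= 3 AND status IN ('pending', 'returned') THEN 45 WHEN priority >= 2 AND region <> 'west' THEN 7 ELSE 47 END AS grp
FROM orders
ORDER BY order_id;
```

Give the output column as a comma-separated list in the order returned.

9, 47, 7, 47, 9, 9, 9, 9, 47, 9, 9

order_id=8: priority >= 4 → 9
order_id=9: ELSE → 47
order_id=10: priority >= 2 AND region <> 'west' → 7
order_id=11: ELSE → 47
order_id=12: priority >= 4 → 9
order_id=13: priority >= 4 → 9
order_id=14: priority >= 4 → 9
order_id=15: priority >= 4 → 9
order_id=16: ELSE → 47
order_id=17: priority >= 4 → 9
order_id=18: priority >= 4 → 9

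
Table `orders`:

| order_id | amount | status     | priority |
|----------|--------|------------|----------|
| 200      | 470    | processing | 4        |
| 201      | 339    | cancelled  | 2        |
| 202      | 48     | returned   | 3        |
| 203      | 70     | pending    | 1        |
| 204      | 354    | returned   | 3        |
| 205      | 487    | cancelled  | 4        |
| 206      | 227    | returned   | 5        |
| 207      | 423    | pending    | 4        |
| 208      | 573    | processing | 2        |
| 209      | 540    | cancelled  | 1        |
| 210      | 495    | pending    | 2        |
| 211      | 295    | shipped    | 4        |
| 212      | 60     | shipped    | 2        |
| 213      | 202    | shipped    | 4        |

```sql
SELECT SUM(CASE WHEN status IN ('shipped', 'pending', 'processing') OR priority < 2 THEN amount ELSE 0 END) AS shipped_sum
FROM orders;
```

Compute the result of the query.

3128

order_id=200: ✓ → 470
order_id=201: ✗
order_id=202: ✗
order_id=203: ✓ → 70
order_id=204: ✗
order_id=205: ✗
order_id=206: ✗
order_id=207: ✓ → 423
order_id=208: ✓ → 573
order_id=209: ✓ → 540
order_id=210: ✓ → 495
order_id=211: ✓ → 295
order_id=212: ✓ → 60
order_id=213: ✓ → 202
shipped_sum = 470 + 70 + 423 + 573 + 540 + 495 + 295 + 60 + 202 = 3128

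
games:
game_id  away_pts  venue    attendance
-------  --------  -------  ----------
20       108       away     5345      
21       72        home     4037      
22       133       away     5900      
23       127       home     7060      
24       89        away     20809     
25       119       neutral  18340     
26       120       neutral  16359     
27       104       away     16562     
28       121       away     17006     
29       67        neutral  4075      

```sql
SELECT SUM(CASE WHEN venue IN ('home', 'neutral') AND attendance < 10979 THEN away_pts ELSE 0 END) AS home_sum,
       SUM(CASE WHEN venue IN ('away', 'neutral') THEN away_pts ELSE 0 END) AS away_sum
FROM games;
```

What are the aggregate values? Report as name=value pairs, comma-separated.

home_sum=266, away_sum=861

[home_sum: venue IN ('home', 'neutral') AND attendance < 10979]
game_id=20: ✗
game_id=21: ✓ → 72
game_id=22: ✗
game_id=23: ✓ → 127
game_id=24: ✗
game_id=25: ✗
game_id=26: ✗
game_id=27: ✗
game_id=28: ✗
game_id=29: ✓ → 67
home_sum = 72 + 127 + 67 = 266
—
[away_sum: venue IN ('away', 'neutral')]
game_id=20: ✓ → 108
game_id=21: ✗
game_id=22: ✓ → 133
game_id=23: ✗
game_id=24: ✓ → 89
game_id=25: ✓ → 119
game_id=26: ✓ → 120
game_id=27: ✓ → 104
game_id=28: ✓ → 121
game_id=29: ✓ → 67
away_sum = 108 + 133 + 89 + 119 + 120 + 104 + 121 + 67 = 861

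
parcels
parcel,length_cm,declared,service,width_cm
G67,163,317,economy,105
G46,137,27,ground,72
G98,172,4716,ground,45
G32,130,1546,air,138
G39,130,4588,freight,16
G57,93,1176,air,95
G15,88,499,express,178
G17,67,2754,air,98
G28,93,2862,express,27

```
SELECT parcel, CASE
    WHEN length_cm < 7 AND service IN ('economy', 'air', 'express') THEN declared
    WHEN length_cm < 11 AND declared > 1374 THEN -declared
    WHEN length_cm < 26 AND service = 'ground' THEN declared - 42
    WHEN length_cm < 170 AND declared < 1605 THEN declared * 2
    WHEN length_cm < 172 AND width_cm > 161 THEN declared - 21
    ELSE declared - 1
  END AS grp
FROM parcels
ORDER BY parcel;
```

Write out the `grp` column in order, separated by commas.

parcel=G15: length_cm < 170 AND declared < 1605 → 998
parcel=G17: ELSE → 2753
parcel=G28: ELSE → 2861
parcel=G32: length_cm < 170 AND declared < 1605 → 3092
parcel=G39: ELSE → 4587
parcel=G46: length_cm < 170 AND declared < 1605 → 54
parcel=G57: length_cm < 170 AND declared < 1605 → 2352
parcel=G67: length_cm < 170 AND declared < 1605 → 634
parcel=G98: ELSE → 4715

998, 2753, 2861, 3092, 4587, 54, 2352, 634, 4715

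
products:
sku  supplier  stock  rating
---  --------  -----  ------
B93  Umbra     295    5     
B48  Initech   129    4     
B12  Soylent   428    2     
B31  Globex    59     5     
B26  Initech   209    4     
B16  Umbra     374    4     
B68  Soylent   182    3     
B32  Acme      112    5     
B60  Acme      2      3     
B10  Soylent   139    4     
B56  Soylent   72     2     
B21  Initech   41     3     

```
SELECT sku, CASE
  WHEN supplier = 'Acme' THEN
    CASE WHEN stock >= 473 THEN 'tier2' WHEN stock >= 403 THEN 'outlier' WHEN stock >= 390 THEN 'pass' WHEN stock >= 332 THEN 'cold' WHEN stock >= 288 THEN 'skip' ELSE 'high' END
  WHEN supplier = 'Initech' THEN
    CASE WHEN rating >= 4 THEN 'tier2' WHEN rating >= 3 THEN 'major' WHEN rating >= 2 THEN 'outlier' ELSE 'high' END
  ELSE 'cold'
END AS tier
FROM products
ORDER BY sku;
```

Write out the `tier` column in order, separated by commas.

cold, cold, cold, major, tier2, cold, high, tier2, cold, high, cold, cold

sku=B10: supplier='Soylent' → outer ELSE → cold
sku=B12: supplier='Soylent' → outer ELSE → cold
sku=B16: supplier='Umbra' → outer ELSE → cold
sku=B21: supplier='Initech' → inner[rating >= 3] → major
sku=B26: supplier='Initech' → inner[rating >= 4] → tier2
sku=B31: supplier='Globex' → outer ELSE → cold
sku=B32: supplier='Acme' → inner[ELSE] → high
sku=B48: supplier='Initech' → inner[rating >= 4] → tier2
sku=B56: supplier='Soylent' → outer ELSE → cold
sku=B60: supplier='Acme' → inner[ELSE] → high
sku=B68: supplier='Soylent' → outer ELSE → cold
sku=B93: supplier='Umbra' → outer ELSE → cold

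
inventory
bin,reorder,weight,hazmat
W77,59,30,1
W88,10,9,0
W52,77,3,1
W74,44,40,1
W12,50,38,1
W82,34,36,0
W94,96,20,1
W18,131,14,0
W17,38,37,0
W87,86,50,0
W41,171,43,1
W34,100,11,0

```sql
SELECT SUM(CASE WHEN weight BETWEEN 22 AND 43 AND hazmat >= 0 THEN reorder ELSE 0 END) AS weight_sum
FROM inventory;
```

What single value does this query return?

396

bin=W77: ✓ → 59
bin=W88: ✗
bin=W52: ✗
bin=W74: ✓ → 44
bin=W12: ✓ → 50
bin=W82: ✓ → 34
bin=W94: ✗
bin=W18: ✗
bin=W17: ✓ → 38
bin=W87: ✗
bin=W41: ✓ → 171
bin=W34: ✗
weight_sum = 59 + 44 + 50 + 34 + 38 + 171 = 396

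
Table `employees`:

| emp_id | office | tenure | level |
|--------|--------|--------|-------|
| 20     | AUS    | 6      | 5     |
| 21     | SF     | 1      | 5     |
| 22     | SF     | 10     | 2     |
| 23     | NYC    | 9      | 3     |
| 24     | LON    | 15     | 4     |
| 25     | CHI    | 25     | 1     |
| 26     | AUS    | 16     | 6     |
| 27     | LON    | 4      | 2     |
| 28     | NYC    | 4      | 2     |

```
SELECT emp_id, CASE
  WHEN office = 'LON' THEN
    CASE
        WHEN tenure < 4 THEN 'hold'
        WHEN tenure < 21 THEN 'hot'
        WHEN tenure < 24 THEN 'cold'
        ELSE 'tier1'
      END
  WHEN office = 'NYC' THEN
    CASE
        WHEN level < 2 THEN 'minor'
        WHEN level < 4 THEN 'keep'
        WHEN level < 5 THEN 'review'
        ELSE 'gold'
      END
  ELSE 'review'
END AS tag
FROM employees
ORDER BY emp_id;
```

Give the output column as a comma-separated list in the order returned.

review, review, review, keep, hot, review, review, hot, keep

emp_id=20: office='AUS' → outer ELSE → review
emp_id=21: office='SF' → outer ELSE → review
emp_id=22: office='SF' → outer ELSE → review
emp_id=23: office='NYC' → inner[level < 4] → keep
emp_id=24: office='LON' → inner[tenure < 21] → hot
emp_id=25: office='CHI' → outer ELSE → review
emp_id=26: office='AUS' → outer ELSE → review
emp_id=27: office='LON' → inner[tenure < 21] → hot
emp_id=28: office='NYC' → inner[level < 4] → keep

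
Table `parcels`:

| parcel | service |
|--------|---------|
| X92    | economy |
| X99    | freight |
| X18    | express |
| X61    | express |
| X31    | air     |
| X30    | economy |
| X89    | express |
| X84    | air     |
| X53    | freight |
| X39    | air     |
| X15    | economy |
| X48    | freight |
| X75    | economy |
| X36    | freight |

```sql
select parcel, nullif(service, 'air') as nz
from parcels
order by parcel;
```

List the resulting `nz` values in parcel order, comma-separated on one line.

economy, express, economy, NULL, freight, NULL, freight, freight, express, economy, NULL, express, economy, freight

parcel=X15: service=economy vs air: differ → economy
parcel=X18: service=express vs air: differ → express
parcel=X30: service=economy vs air: differ → economy
parcel=X31: service=air vs air: equal → NULL
parcel=X36: service=freight vs air: differ → freight
parcel=X39: service=air vs air: equal → NULL
parcel=X48: service=freight vs air: differ → freight
parcel=X53: service=freight vs air: differ → freight
parcel=X61: service=express vs air: differ → express
parcel=X75: service=economy vs air: differ → economy
parcel=X84: service=air vs air: equal → NULL
parcel=X89: service=express vs air: differ → express
parcel=X92: service=economy vs air: differ → economy
parcel=X99: service=freight vs air: differ → freight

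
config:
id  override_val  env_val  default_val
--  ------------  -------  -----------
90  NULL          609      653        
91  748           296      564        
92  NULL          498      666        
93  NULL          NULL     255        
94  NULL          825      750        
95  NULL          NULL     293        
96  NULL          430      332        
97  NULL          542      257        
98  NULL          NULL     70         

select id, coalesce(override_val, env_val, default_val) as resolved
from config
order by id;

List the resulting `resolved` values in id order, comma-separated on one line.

id=90: override_val=NULL, env_val=609 → 609
id=91: override_val=748 → 748
id=92: override_val=NULL, env_val=498 → 498
id=93: override_val=NULL, env_val=NULL, default_val=255 → 255
id=94: override_val=NULL, env_val=825 → 825
id=95: override_val=NULL, env_val=NULL, default_val=293 → 293
id=96: override_val=NULL, env_val=430 → 430
id=97: override_val=NULL, env_val=542 → 542
id=98: override_val=NULL, env_val=NULL, default_val=70 → 70

609, 748, 498, 255, 825, 293, 430, 542, 70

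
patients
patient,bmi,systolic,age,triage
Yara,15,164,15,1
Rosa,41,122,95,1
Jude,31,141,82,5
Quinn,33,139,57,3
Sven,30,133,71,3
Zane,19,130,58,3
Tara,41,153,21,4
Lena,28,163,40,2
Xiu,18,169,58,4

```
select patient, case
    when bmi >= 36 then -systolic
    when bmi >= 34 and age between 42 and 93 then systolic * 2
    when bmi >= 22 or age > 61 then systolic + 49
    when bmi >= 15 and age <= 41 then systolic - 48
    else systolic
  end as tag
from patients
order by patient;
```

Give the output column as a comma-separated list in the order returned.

patient=Jude: bmi >= 22 or age > 61 → 190
patient=Lena: bmi >= 22 or age > 61 → 212
patient=Quinn: bmi >= 22 or age > 61 → 188
patient=Rosa: bmi >= 36 → -122
patient=Sven: bmi >= 22 or age > 61 → 182
patient=Tara: bmi >= 36 → -153
patient=Xiu: ELSE → 169
patient=Yara: bmi >= 15 and age <= 41 → 116
patient=Zane: ELSE → 130

190, 212, 188, -122, 182, -153, 169, 116, 130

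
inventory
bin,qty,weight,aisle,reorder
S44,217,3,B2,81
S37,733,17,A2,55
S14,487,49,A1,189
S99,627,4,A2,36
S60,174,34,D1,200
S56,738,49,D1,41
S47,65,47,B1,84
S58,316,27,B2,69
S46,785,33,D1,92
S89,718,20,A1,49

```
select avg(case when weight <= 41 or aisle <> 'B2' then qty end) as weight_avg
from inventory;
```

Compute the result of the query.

bin=S44: ✓ → 217
bin=S37: ✓ → 733
bin=S14: ✓ → 487
bin=S99: ✓ → 627
bin=S60: ✓ → 174
bin=S56: ✓ → 738
bin=S47: ✓ → 65
bin=S58: ✓ → 316
bin=S46: ✓ → 785
bin=S89: ✓ → 718
weight_avg = (217 + 733 + 487 + 627 + 174 + 738 + 65 + 316 + 785 + 718) / 10 = 486

486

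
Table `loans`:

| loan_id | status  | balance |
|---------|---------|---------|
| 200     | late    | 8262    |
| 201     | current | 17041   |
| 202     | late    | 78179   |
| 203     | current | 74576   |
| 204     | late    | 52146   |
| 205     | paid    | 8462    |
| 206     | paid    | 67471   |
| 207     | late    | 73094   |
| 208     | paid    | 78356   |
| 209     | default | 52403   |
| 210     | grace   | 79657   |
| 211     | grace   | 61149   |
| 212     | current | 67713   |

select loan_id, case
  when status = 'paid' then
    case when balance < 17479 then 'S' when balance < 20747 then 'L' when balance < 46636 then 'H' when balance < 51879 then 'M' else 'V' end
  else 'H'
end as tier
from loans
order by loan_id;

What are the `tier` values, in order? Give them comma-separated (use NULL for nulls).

H, H, H, H, H, S, V, H, V, H, H, H, H

loan_id=200: status='late' → outer ELSE → H
loan_id=201: status='current' → outer ELSE → H
loan_id=202: status='late' → outer ELSE → H
loan_id=203: status='current' → outer ELSE → H
loan_id=204: status='late' → outer ELSE → H
loan_id=205: status='paid' → inner[balance < 17479] → S
loan_id=206: status='paid' → inner[ELSE] → V
loan_id=207: status='late' → outer ELSE → H
loan_id=208: status='paid' → inner[ELSE] → V
loan_id=209: status='default' → outer ELSE → H
loan_id=210: status='grace' → outer ELSE → H
loan_id=211: status='grace' → outer ELSE → H
loan_id=212: status='current' → outer ELSE → H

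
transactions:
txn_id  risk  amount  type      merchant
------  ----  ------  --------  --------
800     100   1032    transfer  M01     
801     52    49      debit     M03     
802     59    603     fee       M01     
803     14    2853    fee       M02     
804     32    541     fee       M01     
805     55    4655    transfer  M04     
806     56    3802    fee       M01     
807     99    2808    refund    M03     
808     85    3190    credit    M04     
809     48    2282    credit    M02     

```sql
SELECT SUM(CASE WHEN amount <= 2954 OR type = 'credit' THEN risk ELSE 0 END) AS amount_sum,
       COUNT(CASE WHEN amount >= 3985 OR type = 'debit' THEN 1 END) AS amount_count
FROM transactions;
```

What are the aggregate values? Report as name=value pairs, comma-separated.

[amount_sum: amount <= 2954 OR type = 'credit']
txn_id=800: ✓ → 100
txn_id=801: ✓ → 52
txn_id=802: ✓ → 59
txn_id=803: ✓ → 14
txn_id=804: ✓ → 32
txn_id=805: ✗
txn_id=806: ✗
txn_id=807: ✓ → 99
txn_id=808: ✓ → 85
txn_id=809: ✓ → 48
amount_sum = 100 + 52 + 59 + 14 + 32 + 99 + 85 + 48 = 489
—
[amount_count: amount >= 3985 OR type = 'debit']
txn_id=800: ✗
txn_id=801: ✓ → 1
txn_id=802: ✗
txn_id=803: ✗
txn_id=804: ✗
txn_id=805: ✓ → 1
txn_id=806: ✗
txn_id=807: ✗
txn_id=808: ✗
txn_id=809: ✗
amount_count = COUNT(1, 1) = 2

amount_sum=489, amount_count=2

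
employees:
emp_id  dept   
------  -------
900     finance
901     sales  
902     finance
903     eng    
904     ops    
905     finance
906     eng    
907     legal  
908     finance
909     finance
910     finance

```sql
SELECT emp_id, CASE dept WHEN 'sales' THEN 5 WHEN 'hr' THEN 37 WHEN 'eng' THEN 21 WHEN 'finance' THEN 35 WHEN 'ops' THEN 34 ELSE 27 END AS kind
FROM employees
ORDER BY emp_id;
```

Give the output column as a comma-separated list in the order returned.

35, 5, 35, 21, 34, 35, 21, 27, 35, 35, 35

emp_id=900: dept='finance' → 35
emp_id=901: dept='sales' → 5
emp_id=902: dept='finance' → 35
emp_id=903: dept='eng' → 21
emp_id=904: dept='ops' → 34
emp_id=905: dept='finance' → 35
emp_id=906: dept='eng' → 21
emp_id=907: ELSE → 27
emp_id=908: dept='finance' → 35
emp_id=909: dept='finance' → 35
emp_id=910: dept='finance' → 35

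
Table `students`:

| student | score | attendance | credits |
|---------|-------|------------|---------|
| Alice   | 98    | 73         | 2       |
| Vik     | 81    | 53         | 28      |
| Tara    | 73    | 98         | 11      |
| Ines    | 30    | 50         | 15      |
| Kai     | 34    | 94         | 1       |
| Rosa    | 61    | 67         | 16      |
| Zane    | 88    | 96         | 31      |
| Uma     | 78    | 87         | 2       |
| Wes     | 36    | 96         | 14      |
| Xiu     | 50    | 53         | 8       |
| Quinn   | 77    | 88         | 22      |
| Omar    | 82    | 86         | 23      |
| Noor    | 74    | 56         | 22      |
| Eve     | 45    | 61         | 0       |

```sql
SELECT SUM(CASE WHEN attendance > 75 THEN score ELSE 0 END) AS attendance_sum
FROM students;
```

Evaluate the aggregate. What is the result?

student=Alice: ✗
student=Vik: ✗
student=Tara: ✓ → 73
student=Ines: ✗
student=Kai: ✓ → 34
student=Rosa: ✗
student=Zane: ✓ → 88
student=Uma: ✓ → 78
student=Wes: ✓ → 36
student=Xiu: ✗
student=Quinn: ✓ → 77
student=Omar: ✓ → 82
student=Noor: ✗
student=Eve: ✗
attendance_sum = 73 + 34 + 88 + 78 + 36 + 77 + 82 = 468

468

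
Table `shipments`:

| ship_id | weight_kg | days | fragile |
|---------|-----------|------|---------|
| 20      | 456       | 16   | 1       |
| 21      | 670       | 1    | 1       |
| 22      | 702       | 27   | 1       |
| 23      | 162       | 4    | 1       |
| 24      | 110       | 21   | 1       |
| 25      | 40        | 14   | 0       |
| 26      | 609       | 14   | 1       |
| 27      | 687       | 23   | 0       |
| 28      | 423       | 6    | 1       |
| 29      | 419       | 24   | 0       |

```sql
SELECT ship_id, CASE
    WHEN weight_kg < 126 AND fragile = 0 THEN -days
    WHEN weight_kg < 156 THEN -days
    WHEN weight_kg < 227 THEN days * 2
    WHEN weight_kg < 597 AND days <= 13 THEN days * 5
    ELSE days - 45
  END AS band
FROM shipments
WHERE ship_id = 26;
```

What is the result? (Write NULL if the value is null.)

-31

ship_id = 26: weight_kg=609, days=14, fragile=1.
weight_kg < 126 AND fragile = 0 → false
weight_kg < 156 → false
weight_kg < 227 → false
weight_kg < 597 AND days <= 13 → false
No prior WHEN matched → ELSE → -31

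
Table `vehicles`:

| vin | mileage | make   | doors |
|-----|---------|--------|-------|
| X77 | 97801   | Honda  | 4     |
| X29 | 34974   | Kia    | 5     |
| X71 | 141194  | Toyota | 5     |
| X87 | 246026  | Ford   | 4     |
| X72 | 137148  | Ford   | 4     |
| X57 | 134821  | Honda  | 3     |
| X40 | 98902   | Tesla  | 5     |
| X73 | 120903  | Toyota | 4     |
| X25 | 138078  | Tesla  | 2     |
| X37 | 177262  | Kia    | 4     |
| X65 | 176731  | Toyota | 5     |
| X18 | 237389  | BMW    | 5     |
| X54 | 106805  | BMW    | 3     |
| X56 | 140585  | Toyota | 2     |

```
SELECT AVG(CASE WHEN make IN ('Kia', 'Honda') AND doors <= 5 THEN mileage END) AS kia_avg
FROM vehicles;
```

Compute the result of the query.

vin=X77: ✓ → 97801
vin=X29: ✓ → 34974
vin=X71: ✗
vin=X87: ✗
vin=X72: ✗
vin=X57: ✓ → 134821
vin=X40: ✗
vin=X73: ✗
vin=X25: ✗
vin=X37: ✓ → 177262
vin=X65: ✗
vin=X18: ✗
vin=X54: ✗
vin=X56: ✗
kia_avg = (97801 + 34974 + 134821 + 177262) / 4 = 111214.5

111214.5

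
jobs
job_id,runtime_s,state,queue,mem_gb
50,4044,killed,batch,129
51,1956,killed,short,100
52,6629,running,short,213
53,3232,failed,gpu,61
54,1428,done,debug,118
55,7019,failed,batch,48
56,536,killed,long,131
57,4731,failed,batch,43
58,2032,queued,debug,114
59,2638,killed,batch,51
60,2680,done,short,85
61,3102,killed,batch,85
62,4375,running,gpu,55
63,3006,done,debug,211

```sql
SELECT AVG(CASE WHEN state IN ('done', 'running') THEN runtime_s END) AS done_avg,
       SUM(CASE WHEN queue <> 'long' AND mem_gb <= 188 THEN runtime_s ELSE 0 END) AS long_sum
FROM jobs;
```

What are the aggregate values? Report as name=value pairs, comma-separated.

done_avg=3623.6, long_sum=37237

[done_avg: state IN ('done', 'running')]
job_id=50: ✗
job_id=51: ✗
job_id=52: ✓ → 6629
job_id=53: ✗
job_id=54: ✓ → 1428
job_id=55: ✗
job_id=56: ✗
job_id=57: ✗
job_id=58: ✗
job_id=59: ✗
job_id=60: ✓ → 2680
job_id=61: ✗
job_id=62: ✓ → 4375
job_id=63: ✓ → 3006
done_avg = (6629 + 1428 + 2680 + 4375 + 3006) / 5 = 3623.6
—
[long_sum: queue <> 'long' AND mem_gb <= 188]
job_id=50: ✓ → 4044
job_id=51: ✓ → 1956
job_id=52: ✗
job_id=53: ✓ → 3232
job_id=54: ✓ → 1428
job_id=55: ✓ → 7019
job_id=56: ✗
job_id=57: ✓ → 4731
job_id=58: ✓ → 2032
job_id=59: ✓ → 2638
job_id=60: ✓ → 2680
job_id=61: ✓ → 3102
job_id=62: ✓ → 4375
job_id=63: ✗
long_sum = 4044 + 1956 + 3232 + 1428 + 7019 + 4731 + 2032 + 2638 + 2680 + 3102 + 4375 = 37237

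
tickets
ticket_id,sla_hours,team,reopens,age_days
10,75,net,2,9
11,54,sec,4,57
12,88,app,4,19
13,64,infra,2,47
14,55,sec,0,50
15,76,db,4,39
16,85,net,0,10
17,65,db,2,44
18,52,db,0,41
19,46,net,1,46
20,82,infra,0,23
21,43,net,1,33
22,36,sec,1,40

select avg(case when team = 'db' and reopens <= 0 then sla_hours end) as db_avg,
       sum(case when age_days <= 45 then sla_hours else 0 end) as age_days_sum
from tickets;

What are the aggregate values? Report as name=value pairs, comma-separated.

db_avg=52, age_days_sum=602

[db_avg: team = 'db' and reopens <= 0]
ticket_id=10: ✗
ticket_id=11: ✗
ticket_id=12: ✗
ticket_id=13: ✗
ticket_id=14: ✗
ticket_id=15: ✗
ticket_id=16: ✗
ticket_id=17: ✗
ticket_id=18: ✓ → 52
ticket_id=19: ✗
ticket_id=20: ✗
ticket_id=21: ✗
ticket_id=22: ✗
db_avg = 52
—
[age_days_sum: age_days <= 45]
ticket_id=10: ✓ → 75
ticket_id=11: ✗
ticket_id=12: ✓ → 88
ticket_id=13: ✗
ticket_id=14: ✗
ticket_id=15: ✓ → 76
ticket_id=16: ✓ → 85
ticket_id=17: ✓ → 65
ticket_id=18: ✓ → 52
ticket_id=19: ✗
ticket_id=20: ✓ → 82
ticket_id=21: ✓ → 43
ticket_id=22: ✓ → 36
age_days_sum = 75 + 88 + 76 + 85 + 65 + 52 + 82 + 43 + 36 = 602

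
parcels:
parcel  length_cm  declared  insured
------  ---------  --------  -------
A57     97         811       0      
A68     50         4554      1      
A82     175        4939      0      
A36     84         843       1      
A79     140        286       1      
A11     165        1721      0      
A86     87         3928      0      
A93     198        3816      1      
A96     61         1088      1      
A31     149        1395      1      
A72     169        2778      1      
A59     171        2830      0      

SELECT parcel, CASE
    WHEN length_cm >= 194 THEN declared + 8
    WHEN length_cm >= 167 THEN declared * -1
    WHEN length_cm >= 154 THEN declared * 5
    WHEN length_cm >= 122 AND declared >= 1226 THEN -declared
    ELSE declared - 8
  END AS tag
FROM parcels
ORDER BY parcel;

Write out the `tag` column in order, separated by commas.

parcel=A11: length_cm >= 154 → 8605
parcel=A31: length_cm >= 122 AND declared >= 1226 → -1395
parcel=A36: ELSE → 835
parcel=A57: ELSE → 803
parcel=A59: length_cm >= 167 → -2830
parcel=A68: ELSE → 4546
parcel=A72: length_cm >= 167 → -2778
parcel=A79: ELSE → 278
parcel=A82: length_cm >= 167 → -4939
parcel=A86: ELSE → 3920
parcel=A93: length_cm >= 194 → 3824
parcel=A96: ELSE → 1080

8605, -1395, 835, 803, -2830, 4546, -2778, 278, -4939, 3920, 3824, 1080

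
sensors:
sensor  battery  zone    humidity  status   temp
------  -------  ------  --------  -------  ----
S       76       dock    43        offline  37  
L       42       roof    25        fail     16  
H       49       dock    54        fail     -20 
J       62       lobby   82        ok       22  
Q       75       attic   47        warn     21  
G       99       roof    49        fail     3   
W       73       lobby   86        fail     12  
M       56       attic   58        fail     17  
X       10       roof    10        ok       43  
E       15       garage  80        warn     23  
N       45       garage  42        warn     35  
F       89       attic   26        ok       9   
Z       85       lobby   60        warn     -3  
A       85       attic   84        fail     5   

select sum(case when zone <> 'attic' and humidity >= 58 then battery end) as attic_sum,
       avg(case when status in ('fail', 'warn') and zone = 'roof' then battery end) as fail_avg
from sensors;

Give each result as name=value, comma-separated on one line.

attic_sum=235, fail_avg=70.5

[attic_sum: zone <> 'attic' and humidity >= 58]
sensor=S: ✗
sensor=L: ✗
sensor=H: ✗
sensor=J: ✓ → 62
sensor=Q: ✗
sensor=G: ✗
sensor=W: ✓ → 73
sensor=M: ✗
sensor=X: ✗
sensor=E: ✓ → 15
sensor=N: ✗
sensor=F: ✗
sensor=Z: ✓ → 85
sensor=A: ✗
attic_sum = 62 + 73 + 15 + 85 = 235
—
[fail_avg: status in ('fail', 'warn') and zone = 'roof']
sensor=S: ✗
sensor=L: ✓ → 42
sensor=H: ✗
sensor=J: ✗
sensor=Q: ✗
sensor=G: ✓ → 99
sensor=W: ✗
sensor=M: ✗
sensor=X: ✗
sensor=E: ✗
sensor=N: ✗
sensor=F: ✗
sensor=Z: ✗
sensor=A: ✗
fail_avg = (42 + 99) / 2 = 70.5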